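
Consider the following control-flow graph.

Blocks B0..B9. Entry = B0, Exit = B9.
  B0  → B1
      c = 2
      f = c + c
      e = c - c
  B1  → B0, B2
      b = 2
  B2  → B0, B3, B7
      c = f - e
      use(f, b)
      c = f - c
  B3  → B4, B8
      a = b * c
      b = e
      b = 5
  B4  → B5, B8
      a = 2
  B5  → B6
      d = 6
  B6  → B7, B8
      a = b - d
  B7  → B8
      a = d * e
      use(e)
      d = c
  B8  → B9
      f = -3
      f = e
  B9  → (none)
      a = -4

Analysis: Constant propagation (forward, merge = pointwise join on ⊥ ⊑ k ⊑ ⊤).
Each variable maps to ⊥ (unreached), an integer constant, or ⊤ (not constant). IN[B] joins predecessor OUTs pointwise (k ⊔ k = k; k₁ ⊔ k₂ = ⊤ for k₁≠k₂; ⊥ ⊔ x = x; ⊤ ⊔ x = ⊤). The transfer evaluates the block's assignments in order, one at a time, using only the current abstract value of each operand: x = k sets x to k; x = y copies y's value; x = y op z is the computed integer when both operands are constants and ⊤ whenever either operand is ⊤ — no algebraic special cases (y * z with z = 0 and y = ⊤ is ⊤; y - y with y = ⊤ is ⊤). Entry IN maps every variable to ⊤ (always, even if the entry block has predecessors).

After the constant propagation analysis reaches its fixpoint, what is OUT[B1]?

Answer: {a: ⊤, b: 2, c: 2, d: ⊤, e: 0, f: 4}

Working:
Fixpoint table:
  B0:   IN=(all ⊤)   OUT={c:2, e:0, f:4; rest ⊤}
  B1:   IN={c:2, e:0, f:4; rest ⊤}   OUT={b:2, c:2, e:0, f:4; rest ⊤}
  B2:   IN={b:2, c:2, e:0, f:4; rest ⊤}   OUT={b:2, c:0, e:0, f:4; rest ⊤}
  B3:   IN={b:2, c:0, e:0, f:4; rest ⊤}   OUT={a:0, b:5, c:0, e:0, f:4; rest ⊤}
  B4:   IN={a:0, b:5, c:0, e:0, f:4; rest ⊤}   OUT={a:2, b:5, c:0, e:0, f:4; rest ⊤}
  B5:   IN={a:2, b:5, c:0, e:0, f:4; rest ⊤}   OUT={a:2, b:5, c:0, d:6, e:0, f:4; rest ⊤}
  B6:   IN={a:2, b:5, c:0, d:6, e:0, f:4; rest ⊤}   OUT={a:-1, b:5, c:0, d:6, e:0, f:4; rest ⊤}
  B7:   IN={c:0, e:0, f:4; rest ⊤}   OUT={c:0, d:0, e:0, f:4; rest ⊤}
  B8:   IN={c:0, e:0, f:4; rest ⊤}   OUT={c:0, e:0, f:0; rest ⊤}
  B9:   IN={c:0, e:0, f:0; rest ⊤}   OUT={a:-4, c:0, e:0, f:0; rest ⊤}

Merge at B1: IN[B1] = OUT[B0] = {a: ⊤, b: ⊤, c: 2, d: ⊤, e: 0, f: 4}
Applying B1's transfer function to that IN value gives OUT[B1] (row B1 above).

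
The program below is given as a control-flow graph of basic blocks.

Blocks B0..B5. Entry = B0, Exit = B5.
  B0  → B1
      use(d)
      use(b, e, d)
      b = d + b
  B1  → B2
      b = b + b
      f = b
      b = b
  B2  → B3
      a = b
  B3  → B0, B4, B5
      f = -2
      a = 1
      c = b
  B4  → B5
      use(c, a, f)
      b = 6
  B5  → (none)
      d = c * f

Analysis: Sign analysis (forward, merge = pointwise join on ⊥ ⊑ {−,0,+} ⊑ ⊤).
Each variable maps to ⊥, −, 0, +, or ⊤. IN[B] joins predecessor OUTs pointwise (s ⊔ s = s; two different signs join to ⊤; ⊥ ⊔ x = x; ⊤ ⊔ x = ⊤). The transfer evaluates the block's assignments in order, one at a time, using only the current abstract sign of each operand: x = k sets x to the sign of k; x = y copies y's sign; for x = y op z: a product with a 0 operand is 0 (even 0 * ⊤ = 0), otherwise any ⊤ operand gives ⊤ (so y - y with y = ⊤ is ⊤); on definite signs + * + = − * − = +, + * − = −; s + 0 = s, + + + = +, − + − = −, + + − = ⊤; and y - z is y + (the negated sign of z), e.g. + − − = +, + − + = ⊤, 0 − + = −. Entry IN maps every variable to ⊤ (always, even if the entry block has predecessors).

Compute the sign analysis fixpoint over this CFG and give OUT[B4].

Fixpoint table:
  B0: | IN=(all ⊤) | OUT=(all ⊤)
  B1: | IN=(all ⊤) | OUT=(all ⊤)
  B2: | IN=(all ⊤) | OUT=(all ⊤)
  B3: | IN=(all ⊤) | OUT={a:+, f:-; rest ⊤}
  B4: | IN={a:+, f:-; rest ⊤} | OUT={a:+, b:+, f:-; rest ⊤}
  B5: | IN={a:+, f:-; rest ⊤} | OUT={a:+, f:-; rest ⊤}

Merge at B4: IN[B4] = OUT[B3] = {a: +, b: ⊤, c: ⊤, d: ⊤, e: ⊤, f: -}
Applying B4's transfer function to that IN value gives OUT[B4] (row B4 above).

Answer: {a: +, b: +, c: ⊤, d: ⊤, e: ⊤, f: -}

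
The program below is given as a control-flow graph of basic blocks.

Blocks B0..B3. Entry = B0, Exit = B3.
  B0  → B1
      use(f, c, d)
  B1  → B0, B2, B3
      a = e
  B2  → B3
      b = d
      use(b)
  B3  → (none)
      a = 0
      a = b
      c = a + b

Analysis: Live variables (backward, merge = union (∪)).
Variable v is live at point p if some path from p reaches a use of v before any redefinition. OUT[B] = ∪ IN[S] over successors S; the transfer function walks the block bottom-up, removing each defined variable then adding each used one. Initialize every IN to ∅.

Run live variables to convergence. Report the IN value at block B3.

Answer: {b}

Derivation:
Per-block solution:
  B0:   IN={b, c, d, e, f}   OUT={b, c, d, e, f}
  B1:   IN={b, c, d, e, f}   OUT={b, c, d, e, f}
  B2:   IN={d}   OUT={b}
  B3:   IN={b}   OUT={}

B3 is the boundary node: OUT[B3] = {}
Applying B3's transfer function to that OUT value gives IN[B3] (row B3 above).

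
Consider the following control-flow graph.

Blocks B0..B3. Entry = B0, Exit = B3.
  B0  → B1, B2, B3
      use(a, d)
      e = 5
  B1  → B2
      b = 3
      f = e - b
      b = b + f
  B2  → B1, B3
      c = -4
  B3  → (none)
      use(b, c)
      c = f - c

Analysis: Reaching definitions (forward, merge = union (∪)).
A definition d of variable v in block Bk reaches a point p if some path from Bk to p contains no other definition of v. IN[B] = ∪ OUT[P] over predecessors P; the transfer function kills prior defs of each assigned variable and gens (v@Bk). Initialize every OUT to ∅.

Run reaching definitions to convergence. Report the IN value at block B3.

Converged values:
  B0:   IN={}   OUT={e@B0}
  B1:   IN={b@B1, c@B2, e@B0, f@B1}   OUT={b@B1, c@B2, e@B0, f@B1}
  B2:   IN={b@B1, c@B2, e@B0, f@B1}   OUT={b@B1, c@B2, e@B0, f@B1}
  B3:   IN={b@B1, c@B2, e@B0, f@B1}   OUT={b@B1, c@B3, e@B0, f@B1}

Merge at B3: IN[B3] = OUT[B0] ⊔ OUT[B2] = {b@B1, c@B2, e@B0, f@B1}

Answer: {b@B1, c@B2, e@B0, f@B1}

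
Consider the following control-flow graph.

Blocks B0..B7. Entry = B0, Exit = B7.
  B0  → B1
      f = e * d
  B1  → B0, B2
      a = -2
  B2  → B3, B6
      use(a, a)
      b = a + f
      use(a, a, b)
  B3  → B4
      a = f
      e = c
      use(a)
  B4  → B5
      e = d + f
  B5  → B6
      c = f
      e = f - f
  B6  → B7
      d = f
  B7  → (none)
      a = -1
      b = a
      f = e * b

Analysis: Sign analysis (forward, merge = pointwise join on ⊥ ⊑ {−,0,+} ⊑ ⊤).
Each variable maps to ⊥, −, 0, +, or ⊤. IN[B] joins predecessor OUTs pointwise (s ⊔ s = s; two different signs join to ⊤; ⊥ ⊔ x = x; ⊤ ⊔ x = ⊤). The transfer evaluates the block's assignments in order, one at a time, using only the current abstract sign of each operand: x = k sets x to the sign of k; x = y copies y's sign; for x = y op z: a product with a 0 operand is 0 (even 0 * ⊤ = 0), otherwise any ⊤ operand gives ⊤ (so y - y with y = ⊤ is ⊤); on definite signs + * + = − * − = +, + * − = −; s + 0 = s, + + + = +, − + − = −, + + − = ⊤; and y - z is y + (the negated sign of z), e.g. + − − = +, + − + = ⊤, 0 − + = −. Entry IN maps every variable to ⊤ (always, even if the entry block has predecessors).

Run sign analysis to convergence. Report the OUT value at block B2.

Answer: {a: -, b: ⊤, c: ⊤, d: ⊤, e: ⊤, f: ⊤}

Working:
Converged values:
  B0: | IN=(all ⊤) | OUT=(all ⊤)
  B1: | IN=(all ⊤) | OUT={a:-; rest ⊤}
  B2: | IN={a:-; rest ⊤} | OUT={a:-; rest ⊤}
  B3: | IN={a:-; rest ⊤} | OUT=(all ⊤)
  B4: | IN=(all ⊤) | OUT=(all ⊤)
  B5: | IN=(all ⊤) | OUT=(all ⊤)
  B6: | IN=(all ⊤) | OUT=(all ⊤)
  B7: | IN=(all ⊤) | OUT={a:-, b:-; rest ⊤}

Merge at B2: IN[B2] = OUT[B1] = {a: -, b: ⊤, c: ⊤, d: ⊤, e: ⊤, f: ⊤}
Applying B2's transfer function to that IN value gives OUT[B2] (row B2 above).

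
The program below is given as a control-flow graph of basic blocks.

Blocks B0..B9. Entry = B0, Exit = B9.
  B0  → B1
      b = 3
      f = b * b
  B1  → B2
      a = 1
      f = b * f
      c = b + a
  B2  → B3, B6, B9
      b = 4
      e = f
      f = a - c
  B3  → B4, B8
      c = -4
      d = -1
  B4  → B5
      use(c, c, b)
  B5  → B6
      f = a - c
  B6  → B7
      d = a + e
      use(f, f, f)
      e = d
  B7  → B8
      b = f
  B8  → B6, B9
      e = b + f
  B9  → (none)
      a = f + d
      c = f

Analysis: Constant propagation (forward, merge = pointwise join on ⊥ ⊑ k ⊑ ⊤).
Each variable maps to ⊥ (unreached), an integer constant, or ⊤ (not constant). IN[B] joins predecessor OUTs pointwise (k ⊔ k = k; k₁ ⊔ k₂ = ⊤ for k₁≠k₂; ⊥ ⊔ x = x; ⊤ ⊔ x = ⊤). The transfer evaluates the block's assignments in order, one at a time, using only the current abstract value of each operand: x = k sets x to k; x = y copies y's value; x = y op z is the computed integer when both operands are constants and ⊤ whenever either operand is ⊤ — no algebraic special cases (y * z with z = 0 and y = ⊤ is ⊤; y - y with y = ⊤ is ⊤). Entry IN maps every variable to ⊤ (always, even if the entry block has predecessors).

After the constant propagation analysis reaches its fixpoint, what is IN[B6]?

Converged values:
  B0:   IN=(all ⊤)   OUT={b:3, f:9; rest ⊤}
  B1:   IN={b:3, f:9; rest ⊤}   OUT={a:1, b:3, c:4, f:27; rest ⊤}
  B2:   IN={a:1, b:3, c:4, f:27; rest ⊤}   OUT={a:1, b:4, c:4, e:27, f:-3; rest ⊤}
  B3:   IN={a:1, b:4, c:4, e:27, f:-3; rest ⊤}   OUT={a:1, b:4, c:-4, d:-1, e:27, f:-3; rest ⊤}
  B4:   IN={a:1, b:4, c:-4, d:-1, e:27, f:-3; rest ⊤}   OUT={a:1, b:4, c:-4, d:-1, e:27, f:-3; rest ⊤}
  B5:   IN={a:1, b:4, c:-4, d:-1, e:27, f:-3; rest ⊤}   OUT={a:1, b:4, c:-4, d:-1, e:27, f:5; rest ⊤}
  B6:   IN={a:1; rest ⊤}   OUT={a:1; rest ⊤}
  B7:   IN={a:1; rest ⊤}   OUT={a:1; rest ⊤}
  B8:   IN={a:1; rest ⊤}   OUT={a:1; rest ⊤}
  B9:   IN={a:1; rest ⊤}   OUT=(all ⊤)

Merge at B6: IN[B6] = OUT[B2] ⊔ OUT[B5] ⊔ OUT[B8] = {a: 1, b: ⊤, c: ⊤, d: ⊤, e: ⊤, f: ⊤}

Answer: {a: 1, b: ⊤, c: ⊤, d: ⊤, e: ⊤, f: ⊤}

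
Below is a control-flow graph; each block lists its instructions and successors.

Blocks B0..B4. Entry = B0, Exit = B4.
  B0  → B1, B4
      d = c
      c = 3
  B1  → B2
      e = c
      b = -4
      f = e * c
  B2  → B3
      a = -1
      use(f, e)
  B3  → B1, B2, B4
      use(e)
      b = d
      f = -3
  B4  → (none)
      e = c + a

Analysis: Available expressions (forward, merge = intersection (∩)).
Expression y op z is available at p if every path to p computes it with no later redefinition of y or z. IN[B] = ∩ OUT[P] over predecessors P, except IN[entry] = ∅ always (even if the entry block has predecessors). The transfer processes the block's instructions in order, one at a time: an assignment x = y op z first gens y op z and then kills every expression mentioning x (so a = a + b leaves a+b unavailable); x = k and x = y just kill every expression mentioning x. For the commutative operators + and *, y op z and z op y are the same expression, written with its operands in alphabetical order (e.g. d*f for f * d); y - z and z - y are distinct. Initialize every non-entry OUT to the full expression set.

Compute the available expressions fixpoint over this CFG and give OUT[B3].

Answer: {c*e}

Trace:
Per-block solution:
  B0:  IN={}  OUT={}
  B1:  IN={}  OUT={c*e}
  B2:  IN={c*e}  OUT={c*e}
  B3:  IN={c*e}  OUT={c*e}
  B4:  IN={}  OUT={a+c}

Merge at B3: IN[B3] = OUT[B2] = {c*e}
Applying B3's transfer function to that IN value gives OUT[B3] (row B3 above).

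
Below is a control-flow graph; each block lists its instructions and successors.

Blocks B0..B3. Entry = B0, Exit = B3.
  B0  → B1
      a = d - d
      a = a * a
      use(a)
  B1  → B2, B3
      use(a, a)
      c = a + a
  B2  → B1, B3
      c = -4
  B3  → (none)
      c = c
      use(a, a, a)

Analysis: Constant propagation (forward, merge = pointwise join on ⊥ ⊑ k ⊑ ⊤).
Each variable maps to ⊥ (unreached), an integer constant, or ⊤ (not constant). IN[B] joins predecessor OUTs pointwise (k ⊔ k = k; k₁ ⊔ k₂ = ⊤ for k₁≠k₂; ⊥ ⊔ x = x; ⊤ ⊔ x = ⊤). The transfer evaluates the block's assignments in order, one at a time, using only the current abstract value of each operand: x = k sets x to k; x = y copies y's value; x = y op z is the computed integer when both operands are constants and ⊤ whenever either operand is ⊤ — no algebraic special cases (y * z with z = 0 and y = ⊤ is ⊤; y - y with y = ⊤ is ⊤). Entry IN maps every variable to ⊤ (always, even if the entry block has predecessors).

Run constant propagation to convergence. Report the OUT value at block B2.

Answer: {a: ⊤, b: ⊤, c: -4, d: ⊤, e: ⊤, f: ⊤}

Working:
Converged values:
  B0:  IN=(all ⊤)  OUT=(all ⊤)
  B1:  IN=(all ⊤)  OUT=(all ⊤)
  B2:  IN=(all ⊤)  OUT={c:-4; rest ⊤}
  B3:  IN=(all ⊤)  OUT=(all ⊤)

Merge at B2: IN[B2] = OUT[B1] = {a: ⊤, b: ⊤, c: ⊤, d: ⊤, e: ⊤, f: ⊤}
Applying B2's transfer function to that IN value gives OUT[B2] (row B2 above).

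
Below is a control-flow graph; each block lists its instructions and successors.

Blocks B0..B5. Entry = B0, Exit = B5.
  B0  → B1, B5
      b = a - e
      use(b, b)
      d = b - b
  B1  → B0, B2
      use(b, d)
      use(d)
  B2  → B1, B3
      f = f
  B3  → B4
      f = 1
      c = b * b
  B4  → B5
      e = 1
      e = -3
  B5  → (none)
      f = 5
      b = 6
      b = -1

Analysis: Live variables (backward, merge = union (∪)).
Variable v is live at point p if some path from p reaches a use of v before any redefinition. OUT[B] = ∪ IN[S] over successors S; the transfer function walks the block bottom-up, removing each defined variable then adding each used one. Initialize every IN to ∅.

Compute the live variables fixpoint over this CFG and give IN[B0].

Per-block solution:
  B0:   IN={a, e, f}   OUT={a, b, d, e, f}
  B1:   IN={a, b, d, e, f}   OUT={a, b, d, e, f}
  B2:   IN={a, b, d, e, f}   OUT={a, b, d, e, f}
  B3:   IN={b}   OUT={}
  B4:   IN={}   OUT={}
  B5:   IN={}   OUT={}

Merge at B0: OUT[B0] = IN[B1] ⊔ IN[B5] = {a, b, d, e, f}
Applying B0's transfer function to that OUT value gives IN[B0] (row B0 above).

Answer: {a, e, f}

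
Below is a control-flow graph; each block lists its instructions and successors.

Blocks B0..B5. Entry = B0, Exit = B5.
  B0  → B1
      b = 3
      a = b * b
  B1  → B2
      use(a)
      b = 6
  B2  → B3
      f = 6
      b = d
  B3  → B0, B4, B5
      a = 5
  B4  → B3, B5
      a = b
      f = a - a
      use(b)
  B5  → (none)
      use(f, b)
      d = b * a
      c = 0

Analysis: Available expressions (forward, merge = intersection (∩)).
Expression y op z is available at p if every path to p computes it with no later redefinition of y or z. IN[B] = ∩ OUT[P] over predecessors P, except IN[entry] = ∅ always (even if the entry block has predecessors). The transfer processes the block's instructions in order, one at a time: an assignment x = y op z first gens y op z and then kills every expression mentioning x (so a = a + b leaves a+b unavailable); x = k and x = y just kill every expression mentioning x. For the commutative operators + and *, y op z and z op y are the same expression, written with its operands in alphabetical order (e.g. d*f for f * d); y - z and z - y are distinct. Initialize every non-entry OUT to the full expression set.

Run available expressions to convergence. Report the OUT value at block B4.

Fixpoint table:
  B0: | IN={} | OUT={b*b}
  B1: | IN={b*b} | OUT={}
  B2: | IN={} | OUT={}
  B3: | IN={} | OUT={}
  B4: | IN={} | OUT={a-a}
  B5: | IN={} | OUT={a*b}

Merge at B4: IN[B4] = OUT[B3] = {}
Applying B4's transfer function to that IN value gives OUT[B4] (row B4 above).

Answer: {a-a}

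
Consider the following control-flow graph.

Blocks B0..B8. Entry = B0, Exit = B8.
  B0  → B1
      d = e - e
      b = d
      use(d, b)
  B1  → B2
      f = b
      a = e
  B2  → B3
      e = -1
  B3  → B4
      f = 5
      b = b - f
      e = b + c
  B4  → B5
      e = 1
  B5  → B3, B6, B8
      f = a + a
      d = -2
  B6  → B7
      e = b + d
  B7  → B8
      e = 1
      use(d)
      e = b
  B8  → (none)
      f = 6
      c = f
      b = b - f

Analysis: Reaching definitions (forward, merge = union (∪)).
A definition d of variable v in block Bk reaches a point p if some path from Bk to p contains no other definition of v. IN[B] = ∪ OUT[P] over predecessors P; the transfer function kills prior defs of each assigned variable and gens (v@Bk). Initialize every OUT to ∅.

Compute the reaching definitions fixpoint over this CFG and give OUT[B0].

Converged values:
  B0: | IN={} | OUT={b@B0, d@B0}
  B1: | IN={b@B0, d@B0} | OUT={a@B1, b@B0, d@B0, f@B1}
  B2: | IN={a@B1, b@B0, d@B0, f@B1} | OUT={a@B1, b@B0, d@B0, e@B2, f@B1}
  B3: | IN={a@B1, b@B0, b@B3, d@B0, d@B5, e@B2, e@B4, f@B1, f@B5} | OUT={a@B1, b@B3, d@B0, d@B5, e@B3, f@B3}
  B4: | IN={a@B1, b@B3, d@B0, d@B5, e@B3, f@B3} | OUT={a@B1, b@B3, d@B0, d@B5, e@B4, f@B3}
  B5: | IN={a@B1, b@B3, d@B0, d@B5, e@B4, f@B3} | OUT={a@B1, b@B3, d@B5, e@B4, f@B5}
  B6: | IN={a@B1, b@B3, d@B5, e@B4, f@B5} | OUT={a@B1, b@B3, d@B5, e@B6, f@B5}
  B7: | IN={a@B1, b@B3, d@B5, e@B6, f@B5} | OUT={a@B1, b@B3, d@B5, e@B7, f@B5}
  B8: | IN={a@B1, b@B3, d@B5, e@B4, e@B7, f@B5} | OUT={a@B1, b@B8, c@B8, d@B5, e@B4, e@B7, f@B8}

B0 is the boundary node: IN[B0] = {}
Applying B0's transfer function to that IN value gives OUT[B0] (row B0 above).

Answer: {b@B0, d@B0}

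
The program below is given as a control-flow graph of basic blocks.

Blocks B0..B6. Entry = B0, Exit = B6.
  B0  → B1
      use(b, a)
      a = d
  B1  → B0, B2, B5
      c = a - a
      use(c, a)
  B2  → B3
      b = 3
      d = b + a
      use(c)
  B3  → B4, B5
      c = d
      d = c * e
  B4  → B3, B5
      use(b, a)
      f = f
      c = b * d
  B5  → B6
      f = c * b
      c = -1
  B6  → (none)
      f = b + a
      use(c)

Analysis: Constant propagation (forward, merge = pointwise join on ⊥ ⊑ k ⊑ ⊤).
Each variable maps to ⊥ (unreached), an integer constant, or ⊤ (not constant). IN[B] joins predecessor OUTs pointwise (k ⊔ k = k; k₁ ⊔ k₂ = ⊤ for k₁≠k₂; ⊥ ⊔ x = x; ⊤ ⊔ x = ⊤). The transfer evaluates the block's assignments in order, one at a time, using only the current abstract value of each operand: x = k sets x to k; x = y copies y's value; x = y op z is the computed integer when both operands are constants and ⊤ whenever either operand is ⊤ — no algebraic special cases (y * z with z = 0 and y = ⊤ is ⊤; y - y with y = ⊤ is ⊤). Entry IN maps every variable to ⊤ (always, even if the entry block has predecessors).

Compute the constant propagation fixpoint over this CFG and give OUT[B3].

Fixpoint table:
  B0:  IN=(all ⊤)  OUT=(all ⊤)
  B1:  IN=(all ⊤)  OUT=(all ⊤)
  B2:  IN=(all ⊤)  OUT={b:3; rest ⊤}
  B3:  IN={b:3; rest ⊤}  OUT={b:3; rest ⊤}
  B4:  IN={b:3; rest ⊤}  OUT={b:3; rest ⊤}
  B5:  IN=(all ⊤)  OUT={c:-1; rest ⊤}
  B6:  IN={c:-1; rest ⊤}  OUT={c:-1; rest ⊤}

Merge at B3: IN[B3] = OUT[B2] ⊔ OUT[B4] = {a: ⊤, b: 3, c: ⊤, d: ⊤, e: ⊤, f: ⊤}
Applying B3's transfer function to that IN value gives OUT[B3] (row B3 above).

Answer: {a: ⊤, b: 3, c: ⊤, d: ⊤, e: ⊤, f: ⊤}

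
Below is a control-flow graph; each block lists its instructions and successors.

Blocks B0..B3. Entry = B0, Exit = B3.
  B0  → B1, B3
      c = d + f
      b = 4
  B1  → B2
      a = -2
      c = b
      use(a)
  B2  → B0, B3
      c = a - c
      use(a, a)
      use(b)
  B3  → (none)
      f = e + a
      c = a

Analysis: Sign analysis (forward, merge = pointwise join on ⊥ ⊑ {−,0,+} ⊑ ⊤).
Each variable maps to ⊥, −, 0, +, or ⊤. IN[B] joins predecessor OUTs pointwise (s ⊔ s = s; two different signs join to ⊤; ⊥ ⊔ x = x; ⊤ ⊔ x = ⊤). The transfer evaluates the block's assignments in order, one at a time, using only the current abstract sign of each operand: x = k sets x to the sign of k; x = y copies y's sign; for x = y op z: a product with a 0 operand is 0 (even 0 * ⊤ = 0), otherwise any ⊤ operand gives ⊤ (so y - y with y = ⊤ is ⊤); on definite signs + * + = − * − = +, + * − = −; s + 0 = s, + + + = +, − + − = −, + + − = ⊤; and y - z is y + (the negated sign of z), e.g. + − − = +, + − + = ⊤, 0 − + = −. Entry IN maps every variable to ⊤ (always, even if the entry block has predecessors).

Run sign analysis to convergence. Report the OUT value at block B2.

Fixpoint table:
  B0: | IN=(all ⊤) | OUT={b:+; rest ⊤}
  B1: | IN={b:+; rest ⊤} | OUT={a:-, b:+, c:+; rest ⊤}
  B2: | IN={a:-, b:+, c:+; rest ⊤} | OUT={a:-, b:+, c:-; rest ⊤}
  B3: | IN={b:+; rest ⊤} | OUT={b:+; rest ⊤}

Merge at B2: IN[B2] = OUT[B1] = {a: -, b: +, c: +, d: ⊤, e: ⊤, f: ⊤}
Applying B2's transfer function to that IN value gives OUT[B2] (row B2 above).

Answer: {a: -, b: +, c: -, d: ⊤, e: ⊤, f: ⊤}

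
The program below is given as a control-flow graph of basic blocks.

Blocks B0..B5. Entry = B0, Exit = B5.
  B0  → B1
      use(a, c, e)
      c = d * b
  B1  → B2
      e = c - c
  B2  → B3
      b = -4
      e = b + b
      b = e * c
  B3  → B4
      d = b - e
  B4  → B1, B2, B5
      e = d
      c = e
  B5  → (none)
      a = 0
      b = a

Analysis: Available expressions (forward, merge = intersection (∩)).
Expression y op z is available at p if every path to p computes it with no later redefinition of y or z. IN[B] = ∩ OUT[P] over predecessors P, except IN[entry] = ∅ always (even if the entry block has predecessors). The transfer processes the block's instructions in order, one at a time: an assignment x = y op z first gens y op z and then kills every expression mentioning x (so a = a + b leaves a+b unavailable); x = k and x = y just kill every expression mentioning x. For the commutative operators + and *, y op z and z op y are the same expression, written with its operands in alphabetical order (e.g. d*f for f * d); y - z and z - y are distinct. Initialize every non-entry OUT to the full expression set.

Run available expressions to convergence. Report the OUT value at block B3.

Fixpoint table:
  B0:   IN={}   OUT={b*d}
  B1:   IN={}   OUT={c-c}
  B2:   IN={}   OUT={c*e}
  B3:   IN={c*e}   OUT={b-e, c*e}
  B4:   IN={b-e, c*e}   OUT={}
  B5:   IN={}   OUT={}

Merge at B3: IN[B3] = OUT[B2] = {c*e}
Applying B3's transfer function to that IN value gives OUT[B3] (row B3 above).

Answer: {b-e, c*e}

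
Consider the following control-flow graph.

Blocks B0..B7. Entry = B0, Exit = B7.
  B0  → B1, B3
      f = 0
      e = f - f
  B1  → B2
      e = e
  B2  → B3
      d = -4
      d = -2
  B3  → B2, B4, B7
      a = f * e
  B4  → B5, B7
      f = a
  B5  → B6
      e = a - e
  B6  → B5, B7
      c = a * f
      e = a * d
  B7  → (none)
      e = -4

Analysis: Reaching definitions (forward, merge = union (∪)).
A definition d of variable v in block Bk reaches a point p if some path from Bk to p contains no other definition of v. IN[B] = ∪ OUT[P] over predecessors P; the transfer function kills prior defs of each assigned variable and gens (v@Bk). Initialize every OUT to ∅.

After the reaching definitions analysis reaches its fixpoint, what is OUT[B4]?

Answer: {a@B3, d@B2, e@B0, e@B1, f@B4}

Trace:
Per-block solution:
  B0:  IN={}  OUT={e@B0, f@B0}
  B1:  IN={e@B0, f@B0}  OUT={e@B1, f@B0}
  B2:  IN={a@B3, d@B2, e@B0, e@B1, f@B0}  OUT={a@B3, d@B2, e@B0, e@B1, f@B0}
  B3:  IN={a@B3, d@B2, e@B0, e@B1, f@B0}  OUT={a@B3, d@B2, e@B0, e@B1, f@B0}
  B4:  IN={a@B3, d@B2, e@B0, e@B1, f@B0}  OUT={a@B3, d@B2, e@B0, e@B1, f@B4}
  B5:  IN={a@B3, c@B6, d@B2, e@B0, e@B1, e@B6, f@B4}  OUT={a@B3, c@B6, d@B2, e@B5, f@B4}
  B6:  IN={a@B3, c@B6, d@B2, e@B5, f@B4}  OUT={a@B3, c@B6, d@B2, e@B6, f@B4}
  B7:  IN={a@B3, c@B6, d@B2, e@B0, e@B1, e@B6, f@B0, f@B4}  OUT={a@B3, c@B6, d@B2, e@B7, f@B0, f@B4}

Merge at B4: IN[B4] = OUT[B3] = {a@B3, d@B2, e@B0, e@B1, f@B0}
Applying B4's transfer function to that IN value gives OUT[B4] (row B4 above).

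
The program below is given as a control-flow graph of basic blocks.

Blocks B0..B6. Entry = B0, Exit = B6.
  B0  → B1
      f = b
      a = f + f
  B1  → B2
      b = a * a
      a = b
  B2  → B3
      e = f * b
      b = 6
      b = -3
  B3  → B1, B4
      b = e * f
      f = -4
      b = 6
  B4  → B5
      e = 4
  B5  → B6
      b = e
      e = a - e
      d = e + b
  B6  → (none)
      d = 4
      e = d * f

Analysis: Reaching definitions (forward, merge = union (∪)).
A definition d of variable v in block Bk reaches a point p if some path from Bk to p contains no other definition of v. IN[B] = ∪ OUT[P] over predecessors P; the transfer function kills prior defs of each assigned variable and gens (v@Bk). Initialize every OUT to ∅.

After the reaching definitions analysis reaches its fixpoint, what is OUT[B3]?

Answer: {a@B1, b@B3, e@B2, f@B3}

Trace:
Fixpoint table:
  B0: | IN={} | OUT={a@B0, f@B0}
  B1: | IN={a@B0, a@B1, b@B3, e@B2, f@B0, f@B3} | OUT={a@B1, b@B1, e@B2, f@B0, f@B3}
  B2: | IN={a@B1, b@B1, e@B2, f@B0, f@B3} | OUT={a@B1, b@B2, e@B2, f@B0, f@B3}
  B3: | IN={a@B1, b@B2, e@B2, f@B0, f@B3} | OUT={a@B1, b@B3, e@B2, f@B3}
  B4: | IN={a@B1, b@B3, e@B2, f@B3} | OUT={a@B1, b@B3, e@B4, f@B3}
  B5: | IN={a@B1, b@B3, e@B4, f@B3} | OUT={a@B1, b@B5, d@B5, e@B5, f@B3}
  B6: | IN={a@B1, b@B5, d@B5, e@B5, f@B3} | OUT={a@B1, b@B5, d@B6, e@B6, f@B3}

Merge at B3: IN[B3] = OUT[B2] = {a@B1, b@B2, e@B2, f@B0, f@B3}
Applying B3's transfer function to that IN value gives OUT[B3] (row B3 above).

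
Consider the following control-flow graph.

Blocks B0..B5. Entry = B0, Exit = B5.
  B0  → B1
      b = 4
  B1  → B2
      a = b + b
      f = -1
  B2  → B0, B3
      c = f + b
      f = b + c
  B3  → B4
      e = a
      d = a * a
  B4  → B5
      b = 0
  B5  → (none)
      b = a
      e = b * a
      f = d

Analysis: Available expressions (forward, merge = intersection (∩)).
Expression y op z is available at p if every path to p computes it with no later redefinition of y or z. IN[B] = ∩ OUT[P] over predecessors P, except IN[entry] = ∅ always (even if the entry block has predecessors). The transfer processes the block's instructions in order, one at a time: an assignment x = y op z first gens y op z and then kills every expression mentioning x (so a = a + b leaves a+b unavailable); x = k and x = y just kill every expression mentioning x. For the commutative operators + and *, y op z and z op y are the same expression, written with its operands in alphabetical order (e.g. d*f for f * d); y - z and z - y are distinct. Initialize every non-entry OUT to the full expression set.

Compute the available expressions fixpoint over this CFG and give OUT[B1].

Answer: {b+b}

Trace:
Converged values:
  B0:  IN={}  OUT={}
  B1:  IN={}  OUT={b+b}
  B2:  IN={b+b}  OUT={b+b, b+c}
  B3:  IN={b+b, b+c}  OUT={a*a, b+b, b+c}
  B4:  IN={a*a, b+b, b+c}  OUT={a*a}
  B5:  IN={a*a}  OUT={a*a, a*b}

Merge at B1: IN[B1] = OUT[B0] = {}
Applying B1's transfer function to that IN value gives OUT[B1] (row B1 above).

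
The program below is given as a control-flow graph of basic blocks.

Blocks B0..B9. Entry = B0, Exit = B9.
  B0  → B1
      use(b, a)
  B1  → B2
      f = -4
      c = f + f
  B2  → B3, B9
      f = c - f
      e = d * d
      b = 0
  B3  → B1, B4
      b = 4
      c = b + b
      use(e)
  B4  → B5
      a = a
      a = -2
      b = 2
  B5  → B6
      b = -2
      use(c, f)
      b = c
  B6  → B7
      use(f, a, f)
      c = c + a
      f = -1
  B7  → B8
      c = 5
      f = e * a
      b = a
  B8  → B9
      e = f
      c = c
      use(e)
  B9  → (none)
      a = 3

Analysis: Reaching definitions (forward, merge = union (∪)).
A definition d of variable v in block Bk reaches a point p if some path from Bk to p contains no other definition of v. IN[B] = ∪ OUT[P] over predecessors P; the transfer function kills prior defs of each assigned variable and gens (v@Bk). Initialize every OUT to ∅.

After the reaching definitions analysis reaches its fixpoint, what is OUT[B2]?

Answer: {b@B2, c@B1, e@B2, f@B2}

Derivation:
Fixpoint table:
  B0:   IN={}   OUT={}
  B1:   IN={b@B3, c@B3, e@B2, f@B2}   OUT={b@B3, c@B1, e@B2, f@B1}
  B2:   IN={b@B3, c@B1, e@B2, f@B1}   OUT={b@B2, c@B1, e@B2, f@B2}
  B3:   IN={b@B2, c@B1, e@B2, f@B2}   OUT={b@B3, c@B3, e@B2, f@B2}
  B4:   IN={b@B3, c@B3, e@B2, f@B2}   OUT={a@B4, b@B4, c@B3, e@B2, f@B2}
  B5:   IN={a@B4, b@B4, c@B3, e@B2, f@B2}   OUT={a@B4, b@B5, c@B3, e@B2, f@B2}
  B6:   IN={a@B4, b@B5, c@B3, e@B2, f@B2}   OUT={a@B4, b@B5, c@B6, e@B2, f@B6}
  B7:   IN={a@B4, b@B5, c@B6, e@B2, f@B6}   OUT={a@B4, b@B7, c@B7, e@B2, f@B7}
  B8:   IN={a@B4, b@B7, c@B7, e@B2, f@B7}   OUT={a@B4, b@B7, c@B8, e@B8, f@B7}
  B9:   IN={a@B4, b@B2, b@B7, c@B1, c@B8, e@B2, e@B8, f@B2, f@B7}   OUT={a@B9, b@B2, b@B7, c@B1, c@B8, e@B2, e@B8, f@B2, f@B7}

Merge at B2: IN[B2] = OUT[B1] = {b@B3, c@B1, e@B2, f@B1}
Applying B2's transfer function to that IN value gives OUT[B2] (row B2 above).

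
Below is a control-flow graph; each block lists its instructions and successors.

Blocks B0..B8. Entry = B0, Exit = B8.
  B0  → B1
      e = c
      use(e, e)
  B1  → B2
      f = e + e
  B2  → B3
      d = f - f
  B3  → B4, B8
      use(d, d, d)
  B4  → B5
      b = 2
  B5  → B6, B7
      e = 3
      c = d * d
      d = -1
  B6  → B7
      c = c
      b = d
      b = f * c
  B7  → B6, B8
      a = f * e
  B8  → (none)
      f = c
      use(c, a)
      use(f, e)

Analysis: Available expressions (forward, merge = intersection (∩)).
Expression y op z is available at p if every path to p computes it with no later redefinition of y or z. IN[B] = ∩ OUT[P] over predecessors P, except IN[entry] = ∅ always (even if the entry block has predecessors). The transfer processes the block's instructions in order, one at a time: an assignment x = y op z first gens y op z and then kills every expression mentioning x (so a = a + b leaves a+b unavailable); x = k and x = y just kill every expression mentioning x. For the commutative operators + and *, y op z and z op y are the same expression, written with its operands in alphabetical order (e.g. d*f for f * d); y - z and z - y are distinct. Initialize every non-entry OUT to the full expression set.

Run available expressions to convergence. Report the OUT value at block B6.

Converged values:
  B0: | IN={} | OUT={}
  B1: | IN={} | OUT={e+e}
  B2: | IN={e+e} | OUT={e+e, f-f}
  B3: | IN={e+e, f-f} | OUT={e+e, f-f}
  B4: | IN={e+e, f-f} | OUT={e+e, f-f}
  B5: | IN={e+e, f-f} | OUT={f-f}
  B6: | IN={f-f} | OUT={c*f, f-f}
  B7: | IN={f-f} | OUT={e*f, f-f}
  B8: | IN={f-f} | OUT={}

Merge at B6: IN[B6] = OUT[B5] ∩ OUT[B7] = {f-f}
Applying B6's transfer function to that IN value gives OUT[B6] (row B6 above).

Answer: {c*f, f-f}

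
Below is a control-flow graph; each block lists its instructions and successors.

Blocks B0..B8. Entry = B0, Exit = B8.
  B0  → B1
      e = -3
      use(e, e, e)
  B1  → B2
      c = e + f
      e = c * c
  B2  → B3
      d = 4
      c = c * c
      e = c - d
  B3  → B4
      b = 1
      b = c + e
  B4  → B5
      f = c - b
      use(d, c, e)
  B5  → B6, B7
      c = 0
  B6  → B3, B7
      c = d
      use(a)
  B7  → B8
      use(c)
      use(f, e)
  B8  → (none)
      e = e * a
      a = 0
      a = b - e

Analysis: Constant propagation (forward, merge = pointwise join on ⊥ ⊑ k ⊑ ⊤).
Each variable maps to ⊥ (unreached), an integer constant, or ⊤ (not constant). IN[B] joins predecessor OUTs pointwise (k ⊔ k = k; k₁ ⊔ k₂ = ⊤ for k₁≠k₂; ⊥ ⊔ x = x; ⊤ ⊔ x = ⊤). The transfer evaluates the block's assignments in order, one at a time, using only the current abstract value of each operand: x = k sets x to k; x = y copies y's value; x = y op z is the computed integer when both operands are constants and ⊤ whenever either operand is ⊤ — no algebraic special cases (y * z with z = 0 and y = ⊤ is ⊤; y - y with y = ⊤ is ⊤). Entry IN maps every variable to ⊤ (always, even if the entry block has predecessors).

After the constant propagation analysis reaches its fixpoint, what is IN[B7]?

Per-block solution:
  B0: | IN=(all ⊤) | OUT={e:-3; rest ⊤}
  B1: | IN={e:-3; rest ⊤} | OUT=(all ⊤)
  B2: | IN=(all ⊤) | OUT={d:4; rest ⊤}
  B3: | IN={d:4; rest ⊤} | OUT={d:4; rest ⊤}
  B4: | IN={d:4; rest ⊤} | OUT={d:4; rest ⊤}
  B5: | IN={d:4; rest ⊤} | OUT={c:0, d:4; rest ⊤}
  B6: | IN={c:0, d:4; rest ⊤} | OUT={c:4, d:4; rest ⊤}
  B7: | IN={d:4; rest ⊤} | OUT={d:4; rest ⊤}
  B8: | IN={d:4; rest ⊤} | OUT={d:4; rest ⊤}

Merge at B7: IN[B7] = OUT[B5] ⊔ OUT[B6] = {a: ⊤, b: ⊤, c: ⊤, d: 4, e: ⊤, f: ⊤}

Answer: {a: ⊤, b: ⊤, c: ⊤, d: 4, e: ⊤, f: ⊤}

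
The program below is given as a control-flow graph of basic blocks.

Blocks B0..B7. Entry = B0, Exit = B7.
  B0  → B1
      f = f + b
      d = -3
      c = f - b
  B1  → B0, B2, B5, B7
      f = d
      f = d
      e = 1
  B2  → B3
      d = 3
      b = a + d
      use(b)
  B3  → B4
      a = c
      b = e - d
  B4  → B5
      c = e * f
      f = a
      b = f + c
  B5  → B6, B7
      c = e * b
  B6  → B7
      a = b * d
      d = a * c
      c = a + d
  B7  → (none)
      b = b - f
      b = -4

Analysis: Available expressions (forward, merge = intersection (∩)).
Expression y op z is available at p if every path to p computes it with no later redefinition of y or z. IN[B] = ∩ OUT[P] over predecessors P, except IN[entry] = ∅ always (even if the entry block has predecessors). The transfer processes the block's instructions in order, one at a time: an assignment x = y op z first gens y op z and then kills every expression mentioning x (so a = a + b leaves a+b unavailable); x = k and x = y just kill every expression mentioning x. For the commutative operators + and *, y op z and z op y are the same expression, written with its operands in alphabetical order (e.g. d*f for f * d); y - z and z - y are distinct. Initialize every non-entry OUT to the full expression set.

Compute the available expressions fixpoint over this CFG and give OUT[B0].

Per-block solution:
  B0:  IN={}  OUT={f-b}
  B1:  IN={f-b}  OUT={}
  B2:  IN={}  OUT={a+d}
  B3:  IN={a+d}  OUT={e-d}
  B4:  IN={e-d}  OUT={c+f, e-d}
  B5:  IN={}  OUT={b*e}
  B6:  IN={b*e}  OUT={a+d, b*e}
  B7:  IN={}  OUT={}

Merge at B0 (entry node, so the boundary value {} is joined with the incoming edge(s)): IN[B0] = {} ∩ OUT[B1] = {}
Applying B0's transfer function to that IN value gives OUT[B0] (row B0 above).

Answer: {f-b}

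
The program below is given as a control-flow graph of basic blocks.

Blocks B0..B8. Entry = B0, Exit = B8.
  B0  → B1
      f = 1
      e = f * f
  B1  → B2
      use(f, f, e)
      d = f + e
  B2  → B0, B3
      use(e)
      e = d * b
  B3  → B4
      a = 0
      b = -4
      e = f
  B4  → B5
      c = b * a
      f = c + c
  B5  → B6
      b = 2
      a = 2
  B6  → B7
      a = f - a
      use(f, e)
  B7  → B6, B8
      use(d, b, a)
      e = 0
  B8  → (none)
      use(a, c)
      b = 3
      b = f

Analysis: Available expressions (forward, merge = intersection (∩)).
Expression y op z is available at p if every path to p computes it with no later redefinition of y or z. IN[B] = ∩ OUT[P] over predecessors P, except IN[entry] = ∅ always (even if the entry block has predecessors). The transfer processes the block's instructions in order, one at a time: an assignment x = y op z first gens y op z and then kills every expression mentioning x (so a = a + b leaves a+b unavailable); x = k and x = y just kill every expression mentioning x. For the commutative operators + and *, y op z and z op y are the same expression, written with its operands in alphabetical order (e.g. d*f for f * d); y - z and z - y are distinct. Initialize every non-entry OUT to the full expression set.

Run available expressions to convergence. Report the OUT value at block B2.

Answer: {b*d, f*f}

Derivation:
Fixpoint table:
  B0:  IN={}  OUT={f*f}
  B1:  IN={f*f}  OUT={e+f, f*f}
  B2:  IN={e+f, f*f}  OUT={b*d, f*f}
  B3:  IN={b*d, f*f}  OUT={f*f}
  B4:  IN={f*f}  OUT={a*b, c+c}
  B5:  IN={a*b, c+c}  OUT={c+c}
  B6:  IN={c+c}  OUT={c+c}
  B7:  IN={c+c}  OUT={c+c}
  B8:  IN={c+c}  OUT={c+c}

Merge at B2: IN[B2] = OUT[B1] = {e+f, f*f}
Applying B2's transfer function to that IN value gives OUT[B2] (row B2 above).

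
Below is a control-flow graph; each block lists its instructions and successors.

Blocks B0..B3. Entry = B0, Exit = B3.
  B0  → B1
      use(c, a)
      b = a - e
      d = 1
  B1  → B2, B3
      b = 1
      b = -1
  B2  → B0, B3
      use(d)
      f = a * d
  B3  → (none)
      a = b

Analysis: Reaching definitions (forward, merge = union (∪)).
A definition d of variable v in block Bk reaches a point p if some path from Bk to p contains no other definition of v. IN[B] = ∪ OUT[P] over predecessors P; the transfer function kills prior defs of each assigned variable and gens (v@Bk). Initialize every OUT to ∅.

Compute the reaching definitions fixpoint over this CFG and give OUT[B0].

Converged values:
  B0: | IN={b@B1, d@B0, f@B2} | OUT={b@B0, d@B0, f@B2}
  B1: | IN={b@B0, d@B0, f@B2} | OUT={b@B1, d@B0, f@B2}
  B2: | IN={b@B1, d@B0, f@B2} | OUT={b@B1, d@B0, f@B2}
  B3: | IN={b@B1, d@B0, f@B2} | OUT={a@B3, b@B1, d@B0, f@B2}

Merge at B0 (entry node, so the boundary value {} is joined with the incoming edge(s)): IN[B0] = {} ⊔ OUT[B2] = {b@B1, d@B0, f@B2}
Applying B0's transfer function to that IN value gives OUT[B0] (row B0 above).

Answer: {b@B0, d@B0, f@B2}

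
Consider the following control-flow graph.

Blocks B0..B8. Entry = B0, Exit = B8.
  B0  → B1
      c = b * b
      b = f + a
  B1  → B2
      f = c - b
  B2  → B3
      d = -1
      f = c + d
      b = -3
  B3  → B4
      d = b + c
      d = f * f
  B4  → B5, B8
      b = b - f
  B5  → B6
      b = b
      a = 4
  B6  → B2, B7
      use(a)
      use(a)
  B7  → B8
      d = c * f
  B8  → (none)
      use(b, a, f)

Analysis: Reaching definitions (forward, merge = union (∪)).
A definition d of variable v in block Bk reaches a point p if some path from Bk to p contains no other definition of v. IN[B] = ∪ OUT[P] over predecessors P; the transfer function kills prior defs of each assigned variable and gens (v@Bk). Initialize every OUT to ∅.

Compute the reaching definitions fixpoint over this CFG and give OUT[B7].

Answer: {a@B5, b@B5, c@B0, d@B7, f@B2}

Derivation:
Per-block solution:
  B0: | IN={} | OUT={b@B0, c@B0}
  B1: | IN={b@B0, c@B0} | OUT={b@B0, c@B0, f@B1}
  B2: | IN={a@B5, b@B0, b@B5, c@B0, d@B3, f@B1, f@B2} | OUT={a@B5, b@B2, c@B0, d@B2, f@B2}
  B3: | IN={a@B5, b@B2, c@B0, d@B2, f@B2} | OUT={a@B5, b@B2, c@B0, d@B3, f@B2}
  B4: | IN={a@B5, b@B2, c@B0, d@B3, f@B2} | OUT={a@B5, b@B4, c@B0, d@B3, f@B2}
  B5: | IN={a@B5, b@B4, c@B0, d@B3, f@B2} | OUT={a@B5, b@B5, c@B0, d@B3, f@B2}
  B6: | IN={a@B5, b@B5, c@B0, d@B3, f@B2} | OUT={a@B5, b@B5, c@B0, d@B3, f@B2}
  B7: | IN={a@B5, b@B5, c@B0, d@B3, f@B2} | OUT={a@B5, b@B5, c@B0, d@B7, f@B2}
  B8: | IN={a@B5, b@B4, b@B5, c@B0, d@B3, d@B7, f@B2} | OUT={a@B5, b@B4, b@B5, c@B0, d@B3, d@B7, f@B2}

Merge at B7: IN[B7] = OUT[B6] = {a@B5, b@B5, c@B0, d@B3, f@B2}
Applying B7's transfer function to that IN value gives OUT[B7] (row B7 above).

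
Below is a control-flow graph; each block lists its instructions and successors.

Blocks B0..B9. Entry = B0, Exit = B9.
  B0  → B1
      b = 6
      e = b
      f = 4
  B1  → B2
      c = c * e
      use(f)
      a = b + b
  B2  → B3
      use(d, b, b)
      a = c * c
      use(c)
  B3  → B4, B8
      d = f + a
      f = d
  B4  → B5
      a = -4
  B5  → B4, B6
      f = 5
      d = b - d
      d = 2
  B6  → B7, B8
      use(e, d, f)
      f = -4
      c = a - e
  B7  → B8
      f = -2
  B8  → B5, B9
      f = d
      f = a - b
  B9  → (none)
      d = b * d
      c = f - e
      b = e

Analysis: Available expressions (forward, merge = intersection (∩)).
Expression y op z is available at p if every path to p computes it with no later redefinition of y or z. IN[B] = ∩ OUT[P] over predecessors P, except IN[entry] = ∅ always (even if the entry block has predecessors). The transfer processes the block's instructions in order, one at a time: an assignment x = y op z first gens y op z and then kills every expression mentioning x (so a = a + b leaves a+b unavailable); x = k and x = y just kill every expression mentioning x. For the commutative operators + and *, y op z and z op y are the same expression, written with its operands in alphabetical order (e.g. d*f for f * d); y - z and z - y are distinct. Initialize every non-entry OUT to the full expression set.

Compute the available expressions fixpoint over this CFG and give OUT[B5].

Fixpoint table:
  B0: | IN={} | OUT={}
  B1: | IN={} | OUT={b+b}
  B2: | IN={b+b} | OUT={b+b, c*c}
  B3: | IN={b+b, c*c} | OUT={b+b, c*c}
  B4: | IN={b+b} | OUT={b+b}
  B5: | IN={b+b} | OUT={b+b}
  B6: | IN={b+b} | OUT={a-e, b+b}
  B7: | IN={a-e, b+b} | OUT={a-e, b+b}
  B8: | IN={b+b} | OUT={a-b, b+b}
  B9: | IN={a-b, b+b} | OUT={f-e}

Merge at B5: IN[B5] = OUT[B4] ∩ OUT[B8] = {b+b}
Applying B5's transfer function to that IN value gives OUT[B5] (row B5 above).

Answer: {b+b}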